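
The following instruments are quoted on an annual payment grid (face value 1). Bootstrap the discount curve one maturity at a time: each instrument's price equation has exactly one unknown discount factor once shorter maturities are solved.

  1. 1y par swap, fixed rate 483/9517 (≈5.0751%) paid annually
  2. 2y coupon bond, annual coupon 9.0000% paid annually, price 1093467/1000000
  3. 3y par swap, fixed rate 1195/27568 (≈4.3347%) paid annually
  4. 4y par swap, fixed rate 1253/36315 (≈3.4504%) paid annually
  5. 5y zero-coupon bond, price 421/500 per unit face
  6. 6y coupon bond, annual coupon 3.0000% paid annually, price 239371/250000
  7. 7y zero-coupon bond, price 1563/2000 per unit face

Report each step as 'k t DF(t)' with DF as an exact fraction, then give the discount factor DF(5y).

1 1 9517/10000
2 2 4623/5000
3 3 1761/2000
4 4 8747/10000
5 5 421/500
6 6 7993/10000
7 7 1563/2000
DF(5y) = 421/500 ≈ 0.842000

step 1 [1y] swap r/1=483/9517: DF=(1 − 483/9517·(0))/(1+483/9517) = 9517/10000 ≈ 0.951700
step 2 [2y] bond c/1=9/100: DF=(1093467/1000000 − 9/100·(0.951700))/(1+9/100) = 4623/5000 ≈ 0.924600
step 3 [3y] swap r/1=1195/27568: DF=(1 − 1195/27568·(0.951700+0.924600))/(1+1195/27568) = 1761/2000 ≈ 0.880500
step 4 [4y] swap r/1=1253/36315: DF=(1 − 1253/36315·(0.951700+0.924600+0.880500))/(1+1253/36315) = 8747/10000 ≈ 0.874700
step 5 [5y] zero: DF = P = 421/500 ≈ 0.842000
step 6 [6y] bond c/1=3/100: DF=(239371/250000 − 3/100·(0.951700+0.924600+0.880500+0.874700+0.842000))/(1+3/100) = 7993/10000 ≈ 0.799300
step 7 [7y] zero: DF = P = 1563/2000 ≈ 0.781500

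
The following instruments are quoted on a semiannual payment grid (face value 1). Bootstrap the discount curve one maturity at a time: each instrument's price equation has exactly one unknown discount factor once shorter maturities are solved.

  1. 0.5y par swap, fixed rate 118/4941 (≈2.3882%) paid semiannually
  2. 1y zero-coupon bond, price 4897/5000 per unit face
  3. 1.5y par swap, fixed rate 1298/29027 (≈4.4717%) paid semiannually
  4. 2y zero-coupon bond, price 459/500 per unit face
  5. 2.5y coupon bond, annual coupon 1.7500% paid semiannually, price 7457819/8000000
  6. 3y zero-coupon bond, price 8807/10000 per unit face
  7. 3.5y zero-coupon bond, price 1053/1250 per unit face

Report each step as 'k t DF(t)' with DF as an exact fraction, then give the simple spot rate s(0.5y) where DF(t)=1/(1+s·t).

1 1/2 4941/5000
2 1 4897/5000
3 3/2 9351/10000
4 2 459/500
5 5/2 891/1000
6 3 8807/10000
7 7/2 1053/1250
s(0.5y) = (1/(4941/5000) − 1)/(1/2) = 118/4941 ≈ 2.3882%

step 1 [0.5y] swap r/2=59/4941: DF=(1 − 59/4941·(0))/(1+59/4941) = 4941/5000 ≈ 0.988200
step 2 [1y] zero: DF = P = 4897/5000 ≈ 0.979400
step 3 [1.5y] swap r/2=649/29027: DF=(1 − 649/29027·(0.988200+0.979400))/(1+649/29027) = 9351/10000 ≈ 0.935100
step 4 [2y] zero: DF = P = 459/500 ≈ 0.918000
step 5 [2.5y] bond c/2=7/800: DF=(7457819/8000000 − 7/800·(0.988200+0.979400+0.935100+0.918000))/(1+7/800) = 891/1000 ≈ 0.891000
step 6 [3y] zero: DF = P = 8807/10000 ≈ 0.880700
step 7 [3.5y] zero: DF = P = 1053/1250 ≈ 0.842400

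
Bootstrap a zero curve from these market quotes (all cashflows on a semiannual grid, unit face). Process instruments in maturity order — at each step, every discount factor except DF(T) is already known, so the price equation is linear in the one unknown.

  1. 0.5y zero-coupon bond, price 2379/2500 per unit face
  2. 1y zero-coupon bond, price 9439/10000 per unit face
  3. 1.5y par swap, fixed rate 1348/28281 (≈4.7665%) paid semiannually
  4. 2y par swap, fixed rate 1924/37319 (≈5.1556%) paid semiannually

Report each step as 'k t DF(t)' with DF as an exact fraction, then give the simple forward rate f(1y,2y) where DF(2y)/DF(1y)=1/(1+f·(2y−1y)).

1 1/2 2379/2500
2 1 9439/10000
3 3/2 4663/5000
4 2 4519/5000
f(1y,2y) = ((9439/10000)/(4519/5000) − 1)/(1) = 401/9038 ≈ 4.4368%

step 1 [0.5y] zero: DF = P = 2379/2500 ≈ 0.951600
step 2 [1y] zero: DF = P = 9439/10000 ≈ 0.943900
step 3 [1.5y] swap r/2=674/28281: DF=(1 − 674/28281·(0.951600+0.943900))/(1+674/28281) = 4663/5000 ≈ 0.932600
step 4 [2y] swap r/2=962/37319: DF=(1 − 962/37319·(0.951600+0.943900+0.932600))/(1+962/37319) = 4519/5000 ≈ 0.903800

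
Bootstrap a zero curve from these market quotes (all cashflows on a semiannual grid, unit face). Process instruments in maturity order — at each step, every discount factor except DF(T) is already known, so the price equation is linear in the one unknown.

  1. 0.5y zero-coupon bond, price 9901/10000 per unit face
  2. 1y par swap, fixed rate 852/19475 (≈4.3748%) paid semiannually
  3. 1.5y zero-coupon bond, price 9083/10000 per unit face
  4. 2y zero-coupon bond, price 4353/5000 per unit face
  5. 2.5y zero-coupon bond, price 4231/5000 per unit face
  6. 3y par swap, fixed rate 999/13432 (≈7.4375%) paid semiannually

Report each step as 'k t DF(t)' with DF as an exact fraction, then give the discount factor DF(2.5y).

1 1/2 9901/10000
2 1 4787/5000
3 3/2 9083/10000
4 2 4353/5000
5 5/2 4231/5000
6 3 4001/5000
DF(2.5y) = 4231/5000 ≈ 0.846200

step 1 [0.5y] zero: DF = P = 9901/10000 ≈ 0.990100
step 2 [1y] swap r/2=426/19475: DF=(1 − 426/19475·(0.990100))/(1+426/19475) = 4787/5000 ≈ 0.957400
step 3 [1.5y] zero: DF = P = 9083/10000 ≈ 0.908300
step 4 [2y] zero: DF = P = 4353/5000 ≈ 0.870600
step 5 [2.5y] zero: DF = P = 4231/5000 ≈ 0.846200
step 6 [3y] swap r/2=999/26864: DF=(1 − 999/26864·(0.990100+0.957400+0.908300+0.870600+0.846200))/(1+999/26864) = 4001/5000 ≈ 0.800200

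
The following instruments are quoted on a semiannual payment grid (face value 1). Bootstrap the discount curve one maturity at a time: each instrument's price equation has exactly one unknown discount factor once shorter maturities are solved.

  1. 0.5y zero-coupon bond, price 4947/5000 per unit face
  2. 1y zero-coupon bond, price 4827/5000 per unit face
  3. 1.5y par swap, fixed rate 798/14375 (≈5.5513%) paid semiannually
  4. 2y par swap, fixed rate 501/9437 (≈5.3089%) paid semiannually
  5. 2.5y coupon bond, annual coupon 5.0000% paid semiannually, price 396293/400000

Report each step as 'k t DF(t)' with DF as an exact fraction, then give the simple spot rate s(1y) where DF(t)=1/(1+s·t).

step 1 [0.5y] zero: DF = P = 4947/5000 ≈ 0.989400
step 2 [1y] zero: DF = P = 4827/5000 ≈ 0.965400
step 3 [1.5y] swap r/2=399/14375: DF=(1 − 399/14375·(0.989400+0.965400))/(1+399/14375) = 4601/5000 ≈ 0.920200
step 4 [2y] swap r/2=501/18874: DF=(1 − 501/18874·(0.989400+0.965400+0.920200))/(1+501/18874) = 4499/5000 ≈ 0.899800
step 5 [2.5y] bond c/2=1/40: DF=(396293/400000 − 1/40·(0.989400+0.965400+0.920200+0.899800))/(1+1/40) = 1749/2000 ≈ 0.874500

1 1/2 4947/5000
2 1 4827/5000
3 3/2 4601/5000
4 2 4499/5000
5 5/2 1749/2000
s(1y) = (1/(4827/5000) − 1)/(1) = 173/4827 ≈ 3.5840%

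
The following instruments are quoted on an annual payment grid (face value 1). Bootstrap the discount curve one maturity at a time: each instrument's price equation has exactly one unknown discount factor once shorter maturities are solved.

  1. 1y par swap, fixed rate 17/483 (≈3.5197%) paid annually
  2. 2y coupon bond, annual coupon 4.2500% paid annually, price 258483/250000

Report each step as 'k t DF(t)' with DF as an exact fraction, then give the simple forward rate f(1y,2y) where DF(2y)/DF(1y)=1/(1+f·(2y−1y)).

step 1 [1y] swap r/1=17/483: DF=(1 − 17/483·(0))/(1+17/483) = 483/500 ≈ 0.966000
step 2 [2y] bond c/1=17/400: DF=(258483/250000 − 17/400·(0.966000))/(1+17/400) = 2381/2500 ≈ 0.952400

1 1 483/500
2 2 2381/2500
f(1y,2y) = ((483/500)/(2381/2500) − 1)/(1) = 34/2381 ≈ 1.4280%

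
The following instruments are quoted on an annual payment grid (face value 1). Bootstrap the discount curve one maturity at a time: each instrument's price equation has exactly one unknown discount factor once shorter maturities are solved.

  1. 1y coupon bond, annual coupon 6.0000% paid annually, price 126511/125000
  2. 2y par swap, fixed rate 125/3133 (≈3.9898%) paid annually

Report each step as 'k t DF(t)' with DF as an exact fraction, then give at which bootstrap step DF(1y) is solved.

1 1 2387/2500
2 2 37/40
DF(1y) is solved at step 1

step 1 [1y] bond c/1=3/50: DF=(126511/125000 − 3/50·(0))/(1+3/50) = 2387/2500 ≈ 0.954800
step 2 [2y] swap r/1=125/3133: DF=(1 − 125/3133·(0.954800))/(1+125/3133) = 37/40 ≈ 0.925000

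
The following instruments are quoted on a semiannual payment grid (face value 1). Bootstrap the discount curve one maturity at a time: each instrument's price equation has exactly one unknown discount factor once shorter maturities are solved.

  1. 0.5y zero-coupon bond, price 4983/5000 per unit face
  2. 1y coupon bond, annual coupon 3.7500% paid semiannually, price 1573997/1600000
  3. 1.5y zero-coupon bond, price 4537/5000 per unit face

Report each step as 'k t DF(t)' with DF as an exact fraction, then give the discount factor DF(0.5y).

step 1 [0.5y] zero: DF = P = 4983/5000 ≈ 0.996600
step 2 [1y] bond c/2=3/160: DF=(1573997/1600000 − 3/160·(0.996600))/(1+3/160) = 9473/10000 ≈ 0.947300
step 3 [1.5y] zero: DF = P = 4537/5000 ≈ 0.907400

1 1/2 4983/5000
2 1 9473/10000
3 3/2 4537/5000
DF(0.5y) = 4983/5000 ≈ 0.996600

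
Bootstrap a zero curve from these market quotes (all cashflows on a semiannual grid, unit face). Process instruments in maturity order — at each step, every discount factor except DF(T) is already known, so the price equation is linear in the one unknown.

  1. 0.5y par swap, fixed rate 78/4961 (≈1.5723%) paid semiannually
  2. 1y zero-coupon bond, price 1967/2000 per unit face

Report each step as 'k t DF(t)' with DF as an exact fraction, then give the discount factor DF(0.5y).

step 1 [0.5y] swap r/2=39/4961: DF=(1 − 39/4961·(0))/(1+39/4961) = 4961/5000 ≈ 0.992200
step 2 [1y] zero: DF = P = 1967/2000 ≈ 0.983500

1 1/2 4961/5000
2 1 1967/2000
DF(0.5y) = 4961/5000 ≈ 0.992200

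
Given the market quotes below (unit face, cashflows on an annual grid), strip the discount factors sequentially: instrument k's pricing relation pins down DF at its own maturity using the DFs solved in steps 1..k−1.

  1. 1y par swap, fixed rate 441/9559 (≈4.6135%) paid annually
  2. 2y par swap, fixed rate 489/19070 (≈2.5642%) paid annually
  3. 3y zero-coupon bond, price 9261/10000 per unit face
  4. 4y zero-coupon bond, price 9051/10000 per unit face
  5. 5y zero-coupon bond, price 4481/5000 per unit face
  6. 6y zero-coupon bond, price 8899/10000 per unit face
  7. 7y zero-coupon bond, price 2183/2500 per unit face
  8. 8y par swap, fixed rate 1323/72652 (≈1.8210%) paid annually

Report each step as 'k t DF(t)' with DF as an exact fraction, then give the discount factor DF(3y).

step 1 [1y] swap r/1=441/9559: DF=(1 − 441/9559·(0))/(1+441/9559) = 9559/10000 ≈ 0.955900
step 2 [2y] swap r/1=489/19070: DF=(1 − 489/19070·(0.955900))/(1+489/19070) = 9511/10000 ≈ 0.951100
step 3 [3y] zero: DF = P = 9261/10000 ≈ 0.926100
step 4 [4y] zero: DF = P = 9051/10000 ≈ 0.905100
step 5 [5y] zero: DF = P = 4481/5000 ≈ 0.896200
step 6 [6y] zero: DF = P = 8899/10000 ≈ 0.889900
step 7 [7y] zero: DF = P = 2183/2500 ≈ 0.873200
step 8 [8y] swap r/1=1323/72652: DF=(1 − 1323/72652·(0.955900+0.951100+0.926100+0.905100+0.896200+0.889900+0.873200))/(1+1323/72652) = 8677/10000 ≈ 0.867700

1 1 9559/10000
2 2 9511/10000
3 3 9261/10000
4 4 9051/10000
5 5 4481/5000
6 6 8899/10000
7 7 2183/2500
8 8 8677/10000
DF(3y) = 9261/10000 ≈ 0.926100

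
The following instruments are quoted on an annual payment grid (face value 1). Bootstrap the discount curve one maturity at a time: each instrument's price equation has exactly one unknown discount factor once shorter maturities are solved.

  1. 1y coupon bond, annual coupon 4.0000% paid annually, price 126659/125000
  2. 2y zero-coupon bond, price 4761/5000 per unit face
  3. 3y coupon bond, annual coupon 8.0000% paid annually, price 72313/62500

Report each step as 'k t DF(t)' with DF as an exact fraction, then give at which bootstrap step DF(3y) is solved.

1 1 9743/10000
2 2 4761/5000
3 3 4643/5000
DF(3y) is solved at step 3

step 1 [1y] bond c/1=1/25: DF=(126659/125000 − 1/25·(0))/(1+1/25) = 9743/10000 ≈ 0.974300
step 2 [2y] zero: DF = P = 4761/5000 ≈ 0.952200
step 3 [3y] bond c/1=2/25: DF=(72313/62500 − 2/25·(0.974300+0.952200))/(1+2/25) = 4643/5000 ≈ 0.928600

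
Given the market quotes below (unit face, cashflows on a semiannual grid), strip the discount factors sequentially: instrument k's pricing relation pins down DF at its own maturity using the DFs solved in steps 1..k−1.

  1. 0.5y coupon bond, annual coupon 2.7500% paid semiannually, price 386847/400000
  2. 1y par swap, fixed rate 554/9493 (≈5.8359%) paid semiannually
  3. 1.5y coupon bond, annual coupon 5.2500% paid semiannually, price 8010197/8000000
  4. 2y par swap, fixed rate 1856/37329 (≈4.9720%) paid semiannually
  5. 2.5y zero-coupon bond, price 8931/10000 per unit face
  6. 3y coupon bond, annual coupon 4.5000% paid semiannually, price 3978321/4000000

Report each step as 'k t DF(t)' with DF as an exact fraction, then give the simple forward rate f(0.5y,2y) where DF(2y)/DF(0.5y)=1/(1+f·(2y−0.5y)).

step 1 [0.5y] bond c/2=11/800: DF=(386847/400000 − 11/800·(0))/(1+11/800) = 477/500 ≈ 0.954000
step 2 [1y] swap r/2=277/9493: DF=(1 − 277/9493·(0.954000))/(1+277/9493) = 4723/5000 ≈ 0.944600
step 3 [1.5y] bond c/2=21/800: DF=(8010197/8000000 − 21/800·(0.954000+0.944600))/(1+21/800) = 9271/10000 ≈ 0.927100
step 4 [2y] swap r/2=928/37329: DF=(1 − 928/37329·(0.954000+0.944600+0.927100))/(1+928/37329) = 567/625 ≈ 0.907200
step 5 [2.5y] zero: DF = P = 8931/10000 ≈ 0.893100
step 6 [3y] bond c/2=9/400: DF=(3978321/4000000 − 9/400·(0.954000+0.944600+0.927100+0.907200+0.893100))/(1+9/400) = 8709/10000 ≈ 0.870900

1 1/2 477/500
2 1 4723/5000
3 3/2 9271/10000
4 2 567/625
5 5/2 8931/10000
6 3 8709/10000
f(0.5y,2y) = ((477/500)/(567/625) − 1)/(3/2) = 13/378 ≈ 3.4392%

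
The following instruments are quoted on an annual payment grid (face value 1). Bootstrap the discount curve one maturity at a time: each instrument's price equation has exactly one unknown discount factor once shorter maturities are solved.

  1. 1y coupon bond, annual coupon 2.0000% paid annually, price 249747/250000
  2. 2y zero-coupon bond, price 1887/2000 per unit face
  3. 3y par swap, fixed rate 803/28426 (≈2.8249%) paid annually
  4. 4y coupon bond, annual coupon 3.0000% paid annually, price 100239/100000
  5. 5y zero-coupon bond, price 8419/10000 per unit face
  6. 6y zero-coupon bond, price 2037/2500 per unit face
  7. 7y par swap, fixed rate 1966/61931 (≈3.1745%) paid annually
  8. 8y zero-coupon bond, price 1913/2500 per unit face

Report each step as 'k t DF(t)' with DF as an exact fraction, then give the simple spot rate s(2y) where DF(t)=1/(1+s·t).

step 1 [1y] bond c/1=1/50: DF=(249747/250000 − 1/50·(0))/(1+1/50) = 4897/5000 ≈ 0.979400
step 2 [2y] zero: DF = P = 1887/2000 ≈ 0.943500
step 3 [3y] swap r/1=803/28426: DF=(1 − 803/28426·(0.979400+0.943500))/(1+803/28426) = 9197/10000 ≈ 0.919700
step 4 [4y] bond c/1=3/100: DF=(100239/100000 − 3/100·(0.979400+0.943500+0.919700))/(1+3/100) = 1113/1250 ≈ 0.890400
step 5 [5y] zero: DF = P = 8419/10000 ≈ 0.841900
step 6 [6y] zero: DF = P = 2037/2500 ≈ 0.814800
step 7 [7y] swap r/1=1966/61931: DF=(1 − 1966/61931·(0.979400+0.943500+0.919700+0.890400+0.841900+0.814800))/(1+1966/61931) = 4017/5000 ≈ 0.803400
step 8 [8y] zero: DF = P = 1913/2500 ≈ 0.765200

1 1 4897/5000
2 2 1887/2000
3 3 9197/10000
4 4 1113/1250
5 5 8419/10000
6 6 2037/2500
7 7 4017/5000
8 8 1913/2500
s(2y) = (1/(1887/2000) − 1)/(2) = 113/3774 ≈ 2.9942%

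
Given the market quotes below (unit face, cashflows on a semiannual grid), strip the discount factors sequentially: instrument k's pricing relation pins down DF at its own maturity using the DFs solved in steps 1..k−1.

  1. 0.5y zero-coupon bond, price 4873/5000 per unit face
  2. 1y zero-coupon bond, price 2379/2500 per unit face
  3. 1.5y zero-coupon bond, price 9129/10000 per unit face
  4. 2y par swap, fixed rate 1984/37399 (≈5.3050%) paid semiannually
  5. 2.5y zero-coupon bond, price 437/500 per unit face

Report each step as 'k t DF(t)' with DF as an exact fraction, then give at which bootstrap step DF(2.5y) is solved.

step 1 [0.5y] zero: DF = P = 4873/5000 ≈ 0.974600
step 2 [1y] zero: DF = P = 2379/2500 ≈ 0.951600
step 3 [1.5y] zero: DF = P = 9129/10000 ≈ 0.912900
step 4 [2y] swap r/2=992/37399: DF=(1 − 992/37399·(0.974600+0.951600+0.912900))/(1+992/37399) = 563/625 ≈ 0.900800
step 5 [2.5y] zero: DF = P = 437/500 ≈ 0.874000

1 1/2 4873/5000
2 1 2379/2500
3 3/2 9129/10000
4 2 563/625
5 5/2 437/500
DF(2.5y) is solved at step 5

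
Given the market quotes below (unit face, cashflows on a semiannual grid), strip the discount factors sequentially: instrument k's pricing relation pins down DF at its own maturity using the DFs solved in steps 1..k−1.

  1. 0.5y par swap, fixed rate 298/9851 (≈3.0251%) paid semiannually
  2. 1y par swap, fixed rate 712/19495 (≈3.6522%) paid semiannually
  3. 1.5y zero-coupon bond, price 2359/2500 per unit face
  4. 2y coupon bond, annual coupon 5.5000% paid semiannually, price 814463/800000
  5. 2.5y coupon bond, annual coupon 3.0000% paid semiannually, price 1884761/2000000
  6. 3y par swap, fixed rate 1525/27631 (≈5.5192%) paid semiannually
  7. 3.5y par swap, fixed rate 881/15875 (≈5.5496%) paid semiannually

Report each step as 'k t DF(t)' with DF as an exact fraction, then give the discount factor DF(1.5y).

step 1 [0.5y] swap r/2=149/9851: DF=(1 − 149/9851·(0))/(1+149/9851) = 9851/10000 ≈ 0.985100
step 2 [1y] swap r/2=356/19495: DF=(1 − 356/19495·(0.985100))/(1+356/19495) = 2411/2500 ≈ 0.964400
step 3 [1.5y] zero: DF = P = 2359/2500 ≈ 0.943600
step 4 [2y] bond c/2=11/400: DF=(814463/800000 − 11/400·(0.985100+0.964400+0.943600))/(1+11/400) = 4567/5000 ≈ 0.913400
step 5 [2.5y] bond c/2=3/200: DF=(1884761/2000000 − 3/200·(0.985100+0.964400+0.943600+0.913400))/(1+3/200) = 4361/5000 ≈ 0.872200
step 6 [3y] swap r/2=1525/55262: DF=(1 − 1525/55262·(0.985100+0.964400+0.943600+0.913400+0.872200))/(1+1525/55262) = 339/400 ≈ 0.847500
step 7 [3.5y] swap r/2=881/31750: DF=(1 − 881/31750·(0.985100+0.964400+0.943600+0.913400+0.872200+0.847500))/(1+881/31750) = 4119/5000 ≈ 0.823800

1 1/2 9851/10000
2 1 2411/2500
3 3/2 2359/2500
4 2 4567/5000
5 5/2 4361/5000
6 3 339/400
7 7/2 4119/5000
DF(1.5y) = 2359/2500 ≈ 0.943600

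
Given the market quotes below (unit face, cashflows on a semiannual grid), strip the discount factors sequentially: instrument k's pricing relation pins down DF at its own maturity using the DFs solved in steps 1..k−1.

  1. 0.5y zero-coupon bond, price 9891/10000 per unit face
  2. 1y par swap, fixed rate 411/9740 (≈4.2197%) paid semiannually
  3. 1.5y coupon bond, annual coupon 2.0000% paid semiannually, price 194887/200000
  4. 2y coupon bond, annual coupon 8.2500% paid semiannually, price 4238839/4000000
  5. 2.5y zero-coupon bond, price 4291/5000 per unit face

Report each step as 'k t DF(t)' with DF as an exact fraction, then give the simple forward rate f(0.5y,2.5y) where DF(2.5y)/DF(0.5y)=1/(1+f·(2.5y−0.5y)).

1 1/2 9891/10000
2 1 9589/10000
3 3/2 1891/2000
4 2 9031/10000
5 5/2 4291/5000
f(0.5y,2.5y) = ((9891/10000)/(4291/5000) − 1)/(2) = 187/2452 ≈ 7.6264%

step 1 [0.5y] zero: DF = P = 9891/10000 ≈ 0.989100
step 2 [1y] swap r/2=411/19480: DF=(1 − 411/19480·(0.989100))/(1+411/19480) = 9589/10000 ≈ 0.958900
step 3 [1.5y] bond c/2=1/100: DF=(194887/200000 − 1/100·(0.989100+0.958900))/(1+1/100) = 1891/2000 ≈ 0.945500
step 4 [2y] bond c/2=33/800: DF=(4238839/4000000 − 33/800·(0.989100+0.958900+0.945500))/(1+33/800) = 9031/10000 ≈ 0.903100
step 5 [2.5y] zero: DF = P = 4291/5000 ≈ 0.858200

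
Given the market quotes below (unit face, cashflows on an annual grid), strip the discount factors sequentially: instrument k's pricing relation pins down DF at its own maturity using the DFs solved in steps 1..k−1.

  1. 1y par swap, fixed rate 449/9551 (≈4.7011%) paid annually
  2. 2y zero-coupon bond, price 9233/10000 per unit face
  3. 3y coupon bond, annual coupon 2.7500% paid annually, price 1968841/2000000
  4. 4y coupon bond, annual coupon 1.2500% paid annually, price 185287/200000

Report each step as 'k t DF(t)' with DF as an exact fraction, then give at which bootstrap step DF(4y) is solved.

step 1 [1y] swap r/1=449/9551: DF=(1 − 449/9551·(0))/(1+449/9551) = 9551/10000 ≈ 0.955100
step 2 [2y] zero: DF = P = 9233/10000 ≈ 0.923300
step 3 [3y] bond c/1=11/400: DF=(1968841/2000000 − 11/400·(0.955100+0.923300))/(1+11/400) = 4539/5000 ≈ 0.907800
step 4 [4y] bond c/1=1/80: DF=(185287/200000 − 1/80·(0.955100+0.923300+0.907800))/(1+1/80) = 4403/5000 ≈ 0.880600

1 1 9551/10000
2 2 9233/10000
3 3 4539/5000
4 4 4403/5000
DF(4y) is solved at step 4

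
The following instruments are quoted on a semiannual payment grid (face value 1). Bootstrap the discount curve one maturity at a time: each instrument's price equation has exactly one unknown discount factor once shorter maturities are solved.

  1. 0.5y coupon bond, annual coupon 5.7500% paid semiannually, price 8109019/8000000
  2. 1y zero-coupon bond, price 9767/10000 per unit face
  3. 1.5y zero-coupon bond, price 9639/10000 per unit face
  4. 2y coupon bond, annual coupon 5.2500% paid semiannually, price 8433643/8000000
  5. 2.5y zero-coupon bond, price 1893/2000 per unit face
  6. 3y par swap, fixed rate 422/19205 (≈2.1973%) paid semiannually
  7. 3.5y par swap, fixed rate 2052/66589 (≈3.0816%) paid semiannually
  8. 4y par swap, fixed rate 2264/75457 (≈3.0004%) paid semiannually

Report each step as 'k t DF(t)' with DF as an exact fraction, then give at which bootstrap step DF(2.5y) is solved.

1 1/2 9853/10000
2 1 9767/10000
3 3/2 9639/10000
4 2 2381/2500
5 5/2 1893/2000
6 3 9367/10000
7 7/2 4487/5000
8 4 2217/2500
DF(2.5y) is solved at step 5

step 1 [0.5y] bond c/2=23/800: DF=(8109019/8000000 − 23/800·(0))/(1+23/800) = 9853/10000 ≈ 0.985300
step 2 [1y] zero: DF = P = 9767/10000 ≈ 0.976700
step 3 [1.5y] zero: DF = P = 9639/10000 ≈ 0.963900
step 4 [2y] bond c/2=21/800: DF=(8433643/8000000 − 21/800·(0.985300+0.976700+0.963900))/(1+21/800) = 2381/2500 ≈ 0.952400
step 5 [2.5y] zero: DF = P = 1893/2000 ≈ 0.946500
step 6 [3y] swap r/2=211/19205: DF=(1 − 211/19205·(0.985300+0.976700+0.963900+0.952400+0.946500))/(1+211/19205) = 9367/10000 ≈ 0.936700
step 7 [3.5y] swap r/2=1026/66589: DF=(1 − 1026/66589·(0.985300+0.976700+0.963900+0.952400+0.946500+0.936700))/(1+1026/66589) = 4487/5000 ≈ 0.897400
step 8 [4y] swap r/2=1132/75457: DF=(1 − 1132/75457·(0.985300+0.976700+0.963900+0.952400+0.946500+0.936700+0.897400))/(1+1132/75457) = 2217/2500 ≈ 0.886800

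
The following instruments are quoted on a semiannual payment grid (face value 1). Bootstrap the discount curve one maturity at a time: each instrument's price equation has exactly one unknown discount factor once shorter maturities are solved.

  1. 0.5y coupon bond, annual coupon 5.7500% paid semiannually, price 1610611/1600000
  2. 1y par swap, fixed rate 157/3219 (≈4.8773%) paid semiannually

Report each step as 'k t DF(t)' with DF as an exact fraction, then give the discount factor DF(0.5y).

1 1/2 1957/2000
2 1 9529/10000
DF(0.5y) = 1957/2000 ≈ 0.978500

step 1 [0.5y] bond c/2=23/800: DF=(1610611/1600000 − 23/800·(0))/(1+23/800) = 1957/2000 ≈ 0.978500
step 2 [1y] swap r/2=157/6438: DF=(1 − 157/6438·(0.978500))/(1+157/6438) = 9529/10000 ≈ 0.952900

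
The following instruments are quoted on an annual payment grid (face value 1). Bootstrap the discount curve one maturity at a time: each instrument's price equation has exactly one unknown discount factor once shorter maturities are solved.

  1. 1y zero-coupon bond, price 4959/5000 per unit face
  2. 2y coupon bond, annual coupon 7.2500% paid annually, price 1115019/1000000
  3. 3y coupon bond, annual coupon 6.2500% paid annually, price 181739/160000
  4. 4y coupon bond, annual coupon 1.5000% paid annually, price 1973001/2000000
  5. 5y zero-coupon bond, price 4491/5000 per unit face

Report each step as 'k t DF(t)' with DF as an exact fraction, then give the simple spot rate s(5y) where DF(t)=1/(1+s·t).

1 1 4959/5000
2 2 4863/5000
3 3 1907/2000
4 4 1161/1250
5 5 4491/5000
s(5y) = (1/(4491/5000) − 1)/(5) = 509/22455 ≈ 2.2668%

step 1 [1y] zero: DF = P = 4959/5000 ≈ 0.991800
step 2 [2y] bond c/1=29/400: DF=(1115019/1000000 − 29/400·(0.991800))/(1+29/400) = 4863/5000 ≈ 0.972600
step 3 [3y] bond c/1=1/16: DF=(181739/160000 − 1/16·(0.991800+0.972600))/(1+1/16) = 1907/2000 ≈ 0.953500
step 4 [4y] bond c/1=3/200: DF=(1973001/2000000 − 3/200·(0.991800+0.972600+0.953500))/(1+3/200) = 1161/1250 ≈ 0.928800
step 5 [5y] zero: DF = P = 4491/5000 ≈ 0.898200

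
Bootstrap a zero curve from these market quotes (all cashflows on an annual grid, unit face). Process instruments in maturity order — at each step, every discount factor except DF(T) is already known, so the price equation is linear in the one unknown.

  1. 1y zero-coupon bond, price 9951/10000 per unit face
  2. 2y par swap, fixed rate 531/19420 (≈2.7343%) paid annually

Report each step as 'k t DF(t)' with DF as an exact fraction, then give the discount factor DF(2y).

step 1 [1y] zero: DF = P = 9951/10000 ≈ 0.995100
step 2 [2y] swap r/1=531/19420: DF=(1 − 531/19420·(0.995100))/(1+531/19420) = 9469/10000 ≈ 0.946900

1 1 9951/10000
2 2 9469/10000
DF(2y) = 9469/10000 ≈ 0.946900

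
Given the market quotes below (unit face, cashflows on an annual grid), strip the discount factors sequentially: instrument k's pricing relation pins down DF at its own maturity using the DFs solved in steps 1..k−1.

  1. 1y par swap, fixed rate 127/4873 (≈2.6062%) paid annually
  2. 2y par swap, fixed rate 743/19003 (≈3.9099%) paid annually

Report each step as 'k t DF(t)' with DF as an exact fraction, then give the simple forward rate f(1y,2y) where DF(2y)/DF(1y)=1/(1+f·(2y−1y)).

step 1 [1y] swap r/1=127/4873: DF=(1 − 127/4873·(0))/(1+127/4873) = 4873/5000 ≈ 0.974600
step 2 [2y] swap r/1=743/19003: DF=(1 − 743/19003·(0.974600))/(1+743/19003) = 9257/10000 ≈ 0.925700

1 1 4873/5000
2 2 9257/10000
f(1y,2y) = ((4873/5000)/(9257/10000) − 1)/(1) = 489/9257 ≈ 5.2825%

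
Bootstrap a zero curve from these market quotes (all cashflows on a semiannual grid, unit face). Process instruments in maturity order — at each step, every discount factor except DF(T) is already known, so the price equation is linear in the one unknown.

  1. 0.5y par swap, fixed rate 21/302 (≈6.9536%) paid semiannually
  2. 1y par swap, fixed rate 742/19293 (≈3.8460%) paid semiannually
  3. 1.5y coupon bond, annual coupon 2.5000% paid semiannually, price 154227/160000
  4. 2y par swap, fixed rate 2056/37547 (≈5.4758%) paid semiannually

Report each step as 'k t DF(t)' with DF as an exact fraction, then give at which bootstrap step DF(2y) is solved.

1 1/2 604/625
2 1 9629/10000
3 3/2 4641/5000
4 2 2243/2500
DF(2y) is solved at step 4

step 1 [0.5y] swap r/2=21/604: DF=(1 − 21/604·(0))/(1+21/604) = 604/625 ≈ 0.966400
step 2 [1y] swap r/2=371/19293: DF=(1 − 371/19293·(0.966400))/(1+371/19293) = 9629/10000 ≈ 0.962900
step 3 [1.5y] bond c/2=1/80: DF=(154227/160000 − 1/80·(0.966400+0.962900))/(1+1/80) = 4641/5000 ≈ 0.928200
step 4 [2y] swap r/2=1028/37547: DF=(1 − 1028/37547·(0.966400+0.962900+0.928200))/(1+1028/37547) = 2243/2500 ≈ 0.897200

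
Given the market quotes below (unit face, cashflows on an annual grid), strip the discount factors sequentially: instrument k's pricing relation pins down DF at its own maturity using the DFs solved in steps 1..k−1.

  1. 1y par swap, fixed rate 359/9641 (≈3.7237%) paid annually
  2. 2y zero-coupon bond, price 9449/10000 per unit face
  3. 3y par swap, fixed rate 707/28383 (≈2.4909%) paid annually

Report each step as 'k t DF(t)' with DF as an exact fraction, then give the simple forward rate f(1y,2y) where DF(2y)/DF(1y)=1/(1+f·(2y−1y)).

step 1 [1y] swap r/1=359/9641: DF=(1 − 359/9641·(0))/(1+359/9641) = 9641/10000 ≈ 0.964100
step 2 [2y] zero: DF = P = 9449/10000 ≈ 0.944900
step 3 [3y] swap r/1=707/28383: DF=(1 − 707/28383·(0.964100+0.944900))/(1+707/28383) = 9293/10000 ≈ 0.929300

1 1 9641/10000
2 2 9449/10000
3 3 9293/10000
f(1y,2y) = ((9641/10000)/(9449/10000) − 1)/(1) = 192/9449 ≈ 2.0320%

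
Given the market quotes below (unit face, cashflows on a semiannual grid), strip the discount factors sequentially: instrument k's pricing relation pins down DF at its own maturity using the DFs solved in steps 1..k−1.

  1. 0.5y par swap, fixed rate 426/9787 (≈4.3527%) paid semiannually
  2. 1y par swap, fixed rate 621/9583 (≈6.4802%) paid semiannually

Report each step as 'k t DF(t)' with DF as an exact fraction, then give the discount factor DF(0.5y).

step 1 [0.5y] swap r/2=213/9787: DF=(1 − 213/9787·(0))/(1+213/9787) = 9787/10000 ≈ 0.978700
step 2 [1y] swap r/2=621/19166: DF=(1 − 621/19166·(0.978700))/(1+621/19166) = 9379/10000 ≈ 0.937900

1 1/2 9787/10000
2 1 9379/10000
DF(0.5y) = 9787/10000 ≈ 0.978700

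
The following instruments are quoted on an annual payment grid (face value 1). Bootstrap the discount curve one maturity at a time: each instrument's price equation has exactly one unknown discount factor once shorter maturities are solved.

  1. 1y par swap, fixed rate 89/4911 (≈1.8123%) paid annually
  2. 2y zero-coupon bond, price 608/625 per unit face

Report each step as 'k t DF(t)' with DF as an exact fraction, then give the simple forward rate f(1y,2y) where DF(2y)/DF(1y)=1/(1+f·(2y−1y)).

1 1 4911/5000
2 2 608/625
f(1y,2y) = ((4911/5000)/(608/625) − 1)/(1) = 47/4864 ≈ 0.9663%

step 1 [1y] swap r/1=89/4911: DF=(1 − 89/4911·(0))/(1+89/4911) = 4911/5000 ≈ 0.982200
step 2 [2y] zero: DF = P = 608/625 ≈ 0.972800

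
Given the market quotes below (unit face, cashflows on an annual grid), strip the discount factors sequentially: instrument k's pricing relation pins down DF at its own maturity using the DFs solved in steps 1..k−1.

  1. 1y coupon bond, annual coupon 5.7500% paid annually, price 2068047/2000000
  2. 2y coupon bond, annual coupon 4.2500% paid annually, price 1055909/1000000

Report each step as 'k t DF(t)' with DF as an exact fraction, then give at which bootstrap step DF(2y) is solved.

step 1 [1y] bond c/1=23/400: DF=(2068047/2000000 − 23/400·(0))/(1+23/400) = 4889/5000 ≈ 0.977800
step 2 [2y] bond c/1=17/400: DF=(1055909/1000000 − 17/400·(0.977800))/(1+17/400) = 973/1000 ≈ 0.973000

1 1 4889/5000
2 2 973/1000
DF(2y) is solved at step 2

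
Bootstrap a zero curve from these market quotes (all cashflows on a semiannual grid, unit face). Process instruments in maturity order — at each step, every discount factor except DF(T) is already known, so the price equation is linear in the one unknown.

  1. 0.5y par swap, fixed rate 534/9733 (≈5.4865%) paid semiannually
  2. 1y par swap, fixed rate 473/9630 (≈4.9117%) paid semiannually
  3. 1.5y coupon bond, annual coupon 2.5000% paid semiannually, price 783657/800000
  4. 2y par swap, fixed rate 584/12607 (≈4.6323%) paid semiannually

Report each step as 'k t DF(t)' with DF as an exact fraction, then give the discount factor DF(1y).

step 1 [0.5y] swap r/2=267/9733: DF=(1 − 267/9733·(0))/(1+267/9733) = 9733/10000 ≈ 0.973300
step 2 [1y] swap r/2=473/19260: DF=(1 − 473/19260·(0.973300))/(1+473/19260) = 9527/10000 ≈ 0.952700
step 3 [1.5y] bond c/2=1/80: DF=(783657/800000 − 1/80·(0.973300+0.952700))/(1+1/80) = 9437/10000 ≈ 0.943700
step 4 [2y] swap r/2=292/12607: DF=(1 − 292/12607·(0.973300+0.952700+0.943700))/(1+292/12607) = 2281/2500 ≈ 0.912400

1 1/2 9733/10000
2 1 9527/10000
3 3/2 9437/10000
4 2 2281/2500
DF(1y) = 9527/10000 ≈ 0.952700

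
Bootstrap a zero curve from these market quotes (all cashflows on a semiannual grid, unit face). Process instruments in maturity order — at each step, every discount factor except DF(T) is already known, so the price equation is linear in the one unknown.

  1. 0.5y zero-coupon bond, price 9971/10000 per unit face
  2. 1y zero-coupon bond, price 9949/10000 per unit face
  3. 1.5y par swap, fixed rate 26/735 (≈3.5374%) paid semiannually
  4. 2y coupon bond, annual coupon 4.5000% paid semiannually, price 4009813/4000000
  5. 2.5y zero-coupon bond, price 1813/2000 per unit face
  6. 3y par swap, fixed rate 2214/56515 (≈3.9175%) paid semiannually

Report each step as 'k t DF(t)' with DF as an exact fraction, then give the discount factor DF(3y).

step 1 [0.5y] zero: DF = P = 9971/10000 ≈ 0.997100
step 2 [1y] zero: DF = P = 9949/10000 ≈ 0.994900
step 3 [1.5y] swap r/2=13/735: DF=(1 − 13/735·(0.997100+0.994900))/(1+13/735) = 237/250 ≈ 0.948000
step 4 [2y] bond c/2=9/400: DF=(4009813/4000000 − 9/400·(0.997100+0.994900+0.948000))/(1+9/400) = 9157/10000 ≈ 0.915700
step 5 [2.5y] zero: DF = P = 1813/2000 ≈ 0.906500
step 6 [3y] swap r/2=1107/56515: DF=(1 − 1107/56515·(0.997100+0.994900+0.948000+0.915700+0.906500))/(1+1107/56515) = 8893/10000 ≈ 0.889300

1 1/2 9971/10000
2 1 9949/10000
3 3/2 237/250
4 2 9157/10000
5 5/2 1813/2000
6 3 8893/10000
DF(3y) = 8893/10000 ≈ 0.889300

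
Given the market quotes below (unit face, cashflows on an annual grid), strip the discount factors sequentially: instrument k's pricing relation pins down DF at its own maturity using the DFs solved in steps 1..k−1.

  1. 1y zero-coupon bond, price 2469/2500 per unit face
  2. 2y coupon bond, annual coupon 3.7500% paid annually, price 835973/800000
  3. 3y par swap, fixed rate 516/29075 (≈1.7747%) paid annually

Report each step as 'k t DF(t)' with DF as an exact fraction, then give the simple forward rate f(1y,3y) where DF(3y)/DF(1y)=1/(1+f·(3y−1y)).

step 1 [1y] zero: DF = P = 2469/2500 ≈ 0.987600
step 2 [2y] bond c/1=3/80: DF=(835973/800000 − 3/80·(0.987600))/(1+3/80) = 1943/2000 ≈ 0.971500
step 3 [3y] swap r/1=516/29075: DF=(1 − 516/29075·(0.987600+0.971500))/(1+516/29075) = 2371/2500 ≈ 0.948400

1 1 2469/2500
2 2 1943/2000
3 3 2371/2500
f(1y,3y) = ((2469/2500)/(2371/2500) − 1)/(2) = 49/2371 ≈ 2.0666%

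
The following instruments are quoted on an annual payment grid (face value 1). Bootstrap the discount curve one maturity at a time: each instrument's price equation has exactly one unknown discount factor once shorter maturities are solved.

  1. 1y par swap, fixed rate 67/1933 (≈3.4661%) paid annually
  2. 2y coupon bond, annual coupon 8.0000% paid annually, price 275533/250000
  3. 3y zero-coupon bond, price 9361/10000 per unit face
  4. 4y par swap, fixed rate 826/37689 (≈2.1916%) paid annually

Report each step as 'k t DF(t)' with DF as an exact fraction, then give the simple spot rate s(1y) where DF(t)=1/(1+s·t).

step 1 [1y] swap r/1=67/1933: DF=(1 − 67/1933·(0))/(1+67/1933) = 1933/2000 ≈ 0.966500
step 2 [2y] bond c/1=2/25: DF=(275533/250000 − 2/25·(0.966500))/(1+2/25) = 9489/10000 ≈ 0.948900
step 3 [3y] zero: DF = P = 9361/10000 ≈ 0.936100
step 4 [4y] swap r/1=826/37689: DF=(1 − 826/37689·(0.966500+0.948900+0.936100))/(1+826/37689) = 4587/5000 ≈ 0.917400

1 1 1933/2000
2 2 9489/10000
3 3 9361/10000
4 4 4587/5000
s(1y) = (1/(1933/2000) − 1)/(1) = 67/1933 ≈ 3.4661%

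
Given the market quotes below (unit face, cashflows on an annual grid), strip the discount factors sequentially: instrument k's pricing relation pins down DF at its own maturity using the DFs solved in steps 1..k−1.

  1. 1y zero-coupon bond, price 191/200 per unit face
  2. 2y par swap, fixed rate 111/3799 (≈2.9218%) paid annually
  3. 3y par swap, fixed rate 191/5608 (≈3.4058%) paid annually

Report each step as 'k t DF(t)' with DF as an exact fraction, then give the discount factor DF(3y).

step 1 [1y] zero: DF = P = 191/200 ≈ 0.955000
step 2 [2y] swap r/1=111/3799: DF=(1 − 111/3799·(0.955000))/(1+111/3799) = 1889/2000 ≈ 0.944500
step 3 [3y] swap r/1=191/5608: DF=(1 − 191/5608·(0.955000+0.944500))/(1+191/5608) = 1809/2000 ≈ 0.904500

1 1 191/200
2 2 1889/2000
3 3 1809/2000
DF(3y) = 1809/2000 ≈ 0.904500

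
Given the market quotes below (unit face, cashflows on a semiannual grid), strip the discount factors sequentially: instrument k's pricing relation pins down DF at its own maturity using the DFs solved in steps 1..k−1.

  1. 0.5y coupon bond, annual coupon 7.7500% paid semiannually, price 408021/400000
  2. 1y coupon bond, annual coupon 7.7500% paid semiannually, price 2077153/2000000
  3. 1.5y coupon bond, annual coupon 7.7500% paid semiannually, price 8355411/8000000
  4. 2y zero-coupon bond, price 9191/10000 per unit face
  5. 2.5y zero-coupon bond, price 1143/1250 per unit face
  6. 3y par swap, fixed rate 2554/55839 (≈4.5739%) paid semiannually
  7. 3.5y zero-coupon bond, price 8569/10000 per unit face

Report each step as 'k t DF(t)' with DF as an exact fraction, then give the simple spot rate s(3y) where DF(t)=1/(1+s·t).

step 1 [0.5y] bond c/2=31/800: DF=(408021/400000 − 31/800·(0))/(1+31/800) = 491/500 ≈ 0.982000
step 2 [1y] bond c/2=31/800: DF=(2077153/2000000 − 31/800·(0.982000))/(1+31/800) = 602/625 ≈ 0.963200
step 3 [1.5y] bond c/2=31/800: DF=(8355411/8000000 − 31/800·(0.982000+0.963200))/(1+31/800) = 9329/10000 ≈ 0.932900
step 4 [2y] zero: DF = P = 9191/10000 ≈ 0.919100
step 5 [2.5y] zero: DF = P = 1143/1250 ≈ 0.914400
step 6 [3y] swap r/2=1277/55839: DF=(1 − 1277/55839·(0.982000+0.963200+0.932900+0.919100+0.914400))/(1+1277/55839) = 8723/10000 ≈ 0.872300
step 7 [3.5y] zero: DF = P = 8569/10000 ≈ 0.856900

1 1/2 491/500
2 1 602/625
3 3/2 9329/10000
4 2 9191/10000
5 5/2 1143/1250
6 3 8723/10000
7 7/2 8569/10000
s(3y) = (1/(8723/10000) − 1)/(3) = 1277/26169 ≈ 4.8798%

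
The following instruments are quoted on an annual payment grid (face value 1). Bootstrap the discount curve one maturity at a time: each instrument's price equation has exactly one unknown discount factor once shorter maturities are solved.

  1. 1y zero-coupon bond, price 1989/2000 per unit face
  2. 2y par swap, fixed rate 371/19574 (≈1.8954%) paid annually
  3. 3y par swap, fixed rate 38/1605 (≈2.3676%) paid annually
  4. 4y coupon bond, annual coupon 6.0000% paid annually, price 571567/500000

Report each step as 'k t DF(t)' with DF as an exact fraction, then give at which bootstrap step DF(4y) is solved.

1 1 1989/2000
2 2 9629/10000
3 3 2329/2500
4 4 9149/10000
DF(4y) is solved at step 4

step 1 [1y] zero: DF = P = 1989/2000 ≈ 0.994500
step 2 [2y] swap r/1=371/19574: DF=(1 − 371/19574·(0.994500))/(1+371/19574) = 9629/10000 ≈ 0.962900
step 3 [3y] swap r/1=38/1605: DF=(1 − 38/1605·(0.994500+0.962900))/(1+38/1605) = 2329/2500 ≈ 0.931600
step 4 [4y] bond c/1=3/50: DF=(571567/500000 − 3/50·(0.994500+0.962900+0.931600))/(1+3/50) = 9149/10000 ≈ 0.914900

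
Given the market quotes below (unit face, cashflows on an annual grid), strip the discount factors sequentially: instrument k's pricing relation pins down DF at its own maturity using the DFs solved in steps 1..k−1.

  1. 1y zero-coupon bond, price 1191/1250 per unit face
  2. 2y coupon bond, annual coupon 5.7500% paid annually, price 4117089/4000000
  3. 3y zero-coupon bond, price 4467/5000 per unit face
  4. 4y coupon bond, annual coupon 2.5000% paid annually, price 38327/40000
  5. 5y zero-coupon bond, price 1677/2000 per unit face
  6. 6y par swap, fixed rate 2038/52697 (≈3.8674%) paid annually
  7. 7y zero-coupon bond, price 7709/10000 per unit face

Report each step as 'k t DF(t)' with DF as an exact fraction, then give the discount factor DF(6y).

1 1 1191/1250
2 2 1843/2000
3 3 4467/5000
4 4 8673/10000
5 5 1677/2000
6 6 3981/5000
7 7 7709/10000
DF(6y) = 3981/5000 ≈ 0.796200

step 1 [1y] zero: DF = P = 1191/1250 ≈ 0.952800
step 2 [2y] bond c/1=23/400: DF=(4117089/4000000 − 23/400·(0.952800))/(1+23/400) = 1843/2000 ≈ 0.921500
step 3 [3y] zero: DF = P = 4467/5000 ≈ 0.893400
step 4 [4y] bond c/1=1/40: DF=(38327/40000 − 1/40·(0.952800+0.921500+0.893400))/(1+1/40) = 8673/10000 ≈ 0.867300
step 5 [5y] zero: DF = P = 1677/2000 ≈ 0.838500
step 6 [6y] swap r/1=2038/52697: DF=(1 − 2038/52697·(0.952800+0.921500+0.893400+0.867300+0.838500))/(1+2038/52697) = 3981/5000 ≈ 0.796200
step 7 [7y] zero: DF = P = 7709/10000 ≈ 0.770900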